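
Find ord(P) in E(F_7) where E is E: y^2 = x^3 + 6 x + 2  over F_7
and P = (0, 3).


Compute successive multiples of P until we hit O:
  1P = (0, 3)
  2P = (1, 3)
  3P = (6, 4)
  4P = (2, 6)
  5P = (2, 1)
  6P = (6, 3)
  7P = (1, 4)
  8P = (0, 4)
  ... (continuing to 9P)
  9P = O

ord(P) = 9


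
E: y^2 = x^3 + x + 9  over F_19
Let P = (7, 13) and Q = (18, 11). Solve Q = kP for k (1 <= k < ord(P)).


Enumerate multiples of P until we hit Q = (18, 11):
  1P = (7, 13)
  2P = (3, 1)
  3P = (18, 11)
Match found at i = 3.

k = 3


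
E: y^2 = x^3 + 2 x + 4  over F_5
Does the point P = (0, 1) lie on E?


Check whether y^2 = x^3 + 2 x + 4 (mod 5) for (x, y) = (0, 1).
LHS: y^2 = 1^2 mod 5 = 1
RHS: x^3 + 2 x + 4 = 0^3 + 2*0 + 4 mod 5 = 4
LHS != RHS

No, not on the curve


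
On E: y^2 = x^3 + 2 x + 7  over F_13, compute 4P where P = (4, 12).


k = 4 = 100_2 (binary, LSB first: 001)
Double-and-add from P = (4, 12):
  bit 0 = 0: acc unchanged = O
  bit 1 = 0: acc unchanged = O
  bit 2 = 1: acc = O + (10, 0) = (10, 0)

4P = (10, 0)


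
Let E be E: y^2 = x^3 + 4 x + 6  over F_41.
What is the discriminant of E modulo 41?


4 a^3 + 27 b^2 = 4*4^3 + 27*6^2 = 256 + 972 = 1228
Delta = -16 * (1228) = -19648
Delta mod 41 = 32

Delta = 32 (mod 41)


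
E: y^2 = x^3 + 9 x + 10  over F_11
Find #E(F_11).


For each x in F_11, count y with y^2 = x^3 + 9 x + 10 mod 11:
  x = 1: RHS = 9, y in [3, 8]  -> 2 point(s)
  x = 2: RHS = 3, y in [5, 6]  -> 2 point(s)
  x = 3: RHS = 9, y in [3, 8]  -> 2 point(s)
  x = 4: RHS = 0, y in [0]  -> 1 point(s)
  x = 5: RHS = 4, y in [2, 9]  -> 2 point(s)
  x = 6: RHS = 5, y in [4, 7]  -> 2 point(s)
  x = 7: RHS = 9, y in [3, 8]  -> 2 point(s)
  x = 8: RHS = 0, y in [0]  -> 1 point(s)
  x = 10: RHS = 0, y in [0]  -> 1 point(s)
Affine points: 15. Add the point at infinity: total = 16.

#E(F_11) = 16


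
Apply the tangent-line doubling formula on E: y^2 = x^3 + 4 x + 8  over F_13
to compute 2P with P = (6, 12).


Doubling: s = (3 x1^2 + a) / (2 y1)
s = (3*6^2 + 4) / (2*12) mod 13 = 9
x3 = s^2 - 2 x1 mod 13 = 9^2 - 2*6 = 4
y3 = s (x1 - x3) - y1 mod 13 = 9 * (6 - 4) - 12 = 6

2P = (4, 6)


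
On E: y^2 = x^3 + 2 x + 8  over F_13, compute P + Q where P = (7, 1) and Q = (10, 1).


P != Q, so use the chord formula.
s = (y2 - y1) / (x2 - x1) = (0) / (3) mod 13 = 0
x3 = s^2 - x1 - x2 mod 13 = 0^2 - 7 - 10 = 9
y3 = s (x1 - x3) - y1 mod 13 = 0 * (7 - 9) - 1 = 12

P + Q = (9, 12)


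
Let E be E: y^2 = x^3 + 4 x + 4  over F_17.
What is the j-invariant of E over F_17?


Delta = -16(4 a^3 + 27 b^2) mod 17 = 8
-1728 * (4 a)^3 = -1728 * (4*4)^3 mod 17 = 11
j = 11 * 8^(-1) mod 17 = 12

j = 12 (mod 17)


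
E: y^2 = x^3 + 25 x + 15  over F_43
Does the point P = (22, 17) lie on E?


Check whether y^2 = x^3 + 25 x + 15 (mod 43) for (x, y) = (22, 17).
LHS: y^2 = 17^2 mod 43 = 31
RHS: x^3 + 25 x + 15 = 22^3 + 25*22 + 15 mod 43 = 33
LHS != RHS

No, not on the curve


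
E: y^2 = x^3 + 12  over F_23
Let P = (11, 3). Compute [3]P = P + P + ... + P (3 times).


k = 3 = 11_2 (binary, LSB first: 11)
Double-and-add from P = (11, 3):
  bit 0 = 1: acc = O + (11, 3) = (11, 3)
  bit 1 = 1: acc = (11, 3) + (10, 0) = (11, 20)

3P = (11, 20)


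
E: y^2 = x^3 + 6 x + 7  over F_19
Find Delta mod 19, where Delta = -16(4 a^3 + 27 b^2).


4 a^3 + 27 b^2 = 4*6^3 + 27*7^2 = 864 + 1323 = 2187
Delta = -16 * (2187) = -34992
Delta mod 19 = 6

Delta = 6 (mod 19)


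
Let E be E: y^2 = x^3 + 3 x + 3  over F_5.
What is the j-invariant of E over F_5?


Delta = -16(4 a^3 + 27 b^2) mod 5 = 4
-1728 * (4 a)^3 = -1728 * (4*3)^3 mod 5 = 1
j = 1 * 4^(-1) mod 5 = 4

j = 4 (mod 5)


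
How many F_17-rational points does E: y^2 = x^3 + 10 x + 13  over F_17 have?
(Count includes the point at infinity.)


For each x in F_17, count y with y^2 = x^3 + 10 x + 13 mod 17:
  x = 0: RHS = 13, y in [8, 9]  -> 2 point(s)
  x = 3: RHS = 2, y in [6, 11]  -> 2 point(s)
  x = 4: RHS = 15, y in [7, 10]  -> 2 point(s)
  x = 5: RHS = 1, y in [1, 16]  -> 2 point(s)
  x = 6: RHS = 0, y in [0]  -> 1 point(s)
  x = 7: RHS = 1, y in [1, 16]  -> 2 point(s)
  x = 9: RHS = 16, y in [4, 13]  -> 2 point(s)
  x = 10: RHS = 8, y in [5, 12]  -> 2 point(s)
  x = 11: RHS = 9, y in [3, 14]  -> 2 point(s)
  x = 12: RHS = 8, y in [5, 12]  -> 2 point(s)
  x = 15: RHS = 2, y in [6, 11]  -> 2 point(s)
  x = 16: RHS = 2, y in [6, 11]  -> 2 point(s)
Affine points: 23. Add the point at infinity: total = 24.

#E(F_17) = 24


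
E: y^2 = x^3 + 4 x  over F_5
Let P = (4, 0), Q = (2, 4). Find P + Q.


P != Q, so use the chord formula.
s = (y2 - y1) / (x2 - x1) = (4) / (3) mod 5 = 3
x3 = s^2 - x1 - x2 mod 5 = 3^2 - 4 - 2 = 3
y3 = s (x1 - x3) - y1 mod 5 = 3 * (4 - 3) - 0 = 3

P + Q = (3, 3)


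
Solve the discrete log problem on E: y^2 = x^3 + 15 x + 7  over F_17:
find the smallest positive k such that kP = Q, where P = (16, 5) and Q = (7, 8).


Enumerate multiples of P until we hit Q = (7, 8):
  1P = (16, 5)
  2P = (10, 16)
  3P = (9, 2)
  4P = (13, 6)
  5P = (7, 9)
  6P = (7, 8)
Match found at i = 6.

k = 6


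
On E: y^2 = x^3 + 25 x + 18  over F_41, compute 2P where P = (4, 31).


Doubling: s = (3 x1^2 + a) / (2 y1)
s = (3*4^2 + 25) / (2*31) mod 41 = 23
x3 = s^2 - 2 x1 mod 41 = 23^2 - 2*4 = 29
y3 = s (x1 - x3) - y1 mod 41 = 23 * (4 - 29) - 31 = 9

2P = (29, 9)


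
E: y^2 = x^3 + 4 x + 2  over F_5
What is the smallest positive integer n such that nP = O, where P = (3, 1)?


Compute successive multiples of P until we hit O:
  1P = (3, 1)
  2P = (3, 4)
  3P = O

ord(P) = 3


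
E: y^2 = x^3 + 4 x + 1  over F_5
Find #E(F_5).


For each x in F_5, count y with y^2 = x^3 + 4 x + 1 mod 5:
  x = 0: RHS = 1, y in [1, 4]  -> 2 point(s)
  x = 1: RHS = 1, y in [1, 4]  -> 2 point(s)
  x = 3: RHS = 0, y in [0]  -> 1 point(s)
  x = 4: RHS = 1, y in [1, 4]  -> 2 point(s)
Affine points: 7. Add the point at infinity: total = 8.

#E(F_5) = 8


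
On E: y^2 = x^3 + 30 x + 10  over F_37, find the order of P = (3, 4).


Compute successive multiples of P until we hit O:
  1P = (3, 4)
  2P = (28, 26)
  3P = (33, 14)
  4P = (34, 35)
  5P = (1, 35)
  6P = (5, 27)
  7P = (4, 3)
  8P = (31, 24)
  ... (continuing to 41P)
  41P = O

ord(P) = 41


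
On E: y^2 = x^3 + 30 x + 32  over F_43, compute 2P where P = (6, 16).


Doubling: s = (3 x1^2 + a) / (2 y1)
s = (3*6^2 + 30) / (2*16) mod 43 = 7
x3 = s^2 - 2 x1 mod 43 = 7^2 - 2*6 = 37
y3 = s (x1 - x3) - y1 mod 43 = 7 * (6 - 37) - 16 = 25

2P = (37, 25)


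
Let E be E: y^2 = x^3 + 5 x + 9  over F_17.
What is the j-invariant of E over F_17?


Delta = -16(4 a^3 + 27 b^2) mod 17 = 1
-1728 * (4 a)^3 = -1728 * (4*5)^3 mod 17 = 9
j = 9 * 1^(-1) mod 17 = 9

j = 9 (mod 17)


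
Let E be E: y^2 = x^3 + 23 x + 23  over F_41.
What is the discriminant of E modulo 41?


4 a^3 + 27 b^2 = 4*23^3 + 27*23^2 = 48668 + 14283 = 62951
Delta = -16 * (62951) = -1007216
Delta mod 41 = 31

Delta = 31 (mod 41)


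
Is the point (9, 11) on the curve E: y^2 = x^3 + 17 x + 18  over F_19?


Check whether y^2 = x^3 + 17 x + 18 (mod 19) for (x, y) = (9, 11).
LHS: y^2 = 11^2 mod 19 = 7
RHS: x^3 + 17 x + 18 = 9^3 + 17*9 + 18 mod 19 = 7
LHS = RHS

Yes, on the curve


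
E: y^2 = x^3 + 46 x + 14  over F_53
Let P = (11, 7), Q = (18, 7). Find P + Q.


P != Q, so use the chord formula.
s = (y2 - y1) / (x2 - x1) = (0) / (7) mod 53 = 0
x3 = s^2 - x1 - x2 mod 53 = 0^2 - 11 - 18 = 24
y3 = s (x1 - x3) - y1 mod 53 = 0 * (11 - 24) - 7 = 46

P + Q = (24, 46)


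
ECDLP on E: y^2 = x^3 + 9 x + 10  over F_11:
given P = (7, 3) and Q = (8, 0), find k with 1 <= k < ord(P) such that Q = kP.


Enumerate multiples of P until we hit Q = (8, 0):
  1P = (7, 3)
  2P = (2, 6)
  3P = (5, 9)
  4P = (8, 0)
Match found at i = 4.

k = 4


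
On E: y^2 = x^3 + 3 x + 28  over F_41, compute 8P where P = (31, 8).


k = 8 = 1000_2 (binary, LSB first: 0001)
Double-and-add from P = (31, 8):
  bit 0 = 0: acc unchanged = O
  bit 1 = 0: acc unchanged = O
  bit 2 = 0: acc unchanged = O
  bit 3 = 1: acc = O + (38, 19) = (38, 19)

8P = (38, 19)


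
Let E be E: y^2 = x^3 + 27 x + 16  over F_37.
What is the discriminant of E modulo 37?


4 a^3 + 27 b^2 = 4*27^3 + 27*16^2 = 78732 + 6912 = 85644
Delta = -16 * (85644) = -1370304
Delta mod 37 = 28

Delta = 28 (mod 37)


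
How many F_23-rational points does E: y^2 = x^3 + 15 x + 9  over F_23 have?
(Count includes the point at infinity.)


For each x in F_23, count y with y^2 = x^3 + 15 x + 9 mod 23:
  x = 0: RHS = 9, y in [3, 20]  -> 2 point(s)
  x = 1: RHS = 2, y in [5, 18]  -> 2 point(s)
  x = 2: RHS = 1, y in [1, 22]  -> 2 point(s)
  x = 3: RHS = 12, y in [9, 14]  -> 2 point(s)
  x = 4: RHS = 18, y in [8, 15]  -> 2 point(s)
  x = 5: RHS = 2, y in [5, 18]  -> 2 point(s)
  x = 6: RHS = 16, y in [4, 19]  -> 2 point(s)
  x = 10: RHS = 9, y in [3, 20]  -> 2 point(s)
  x = 12: RHS = 8, y in [10, 13]  -> 2 point(s)
  x = 13: RHS = 9, y in [3, 20]  -> 2 point(s)
  x = 17: RHS = 2, y in [5, 18]  -> 2 point(s)
  x = 18: RHS = 16, y in [4, 19]  -> 2 point(s)
  x = 19: RHS = 0, y in [0]  -> 1 point(s)
  x = 20: RHS = 6, y in [11, 12]  -> 2 point(s)
  x = 22: RHS = 16, y in [4, 19]  -> 2 point(s)
Affine points: 29. Add the point at infinity: total = 30.

#E(F_23) = 30


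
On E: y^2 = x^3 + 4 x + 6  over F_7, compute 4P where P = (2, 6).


k = 4 = 100_2 (binary, LSB first: 001)
Double-and-add from P = (2, 6):
  bit 0 = 0: acc unchanged = O
  bit 1 = 0: acc unchanged = O
  bit 2 = 1: acc = O + (1, 2) = (1, 2)

4P = (1, 2)


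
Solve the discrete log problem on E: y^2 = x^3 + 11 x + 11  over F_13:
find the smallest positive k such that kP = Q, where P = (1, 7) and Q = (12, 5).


Enumerate multiples of P until we hit Q = (12, 5):
  1P = (1, 7)
  2P = (12, 8)
  3P = (10, 4)
  4P = (5, 3)
  5P = (8, 0)
  6P = (5, 10)
  7P = (10, 9)
  8P = (12, 5)
Match found at i = 8.

k = 8


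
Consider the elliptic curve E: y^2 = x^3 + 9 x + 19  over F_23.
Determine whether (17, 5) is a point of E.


Check whether y^2 = x^3 + 9 x + 19 (mod 23) for (x, y) = (17, 5).
LHS: y^2 = 5^2 mod 23 = 2
RHS: x^3 + 9 x + 19 = 17^3 + 9*17 + 19 mod 23 = 2
LHS = RHS

Yes, on the curve


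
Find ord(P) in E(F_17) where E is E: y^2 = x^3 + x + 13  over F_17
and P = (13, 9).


Compute successive multiples of P until we hit O:
  1P = (13, 9)
  2P = (12, 6)
  3P = (1, 10)
  4P = (1, 7)
  5P = (12, 11)
  6P = (13, 8)
  7P = O

ord(P) = 7


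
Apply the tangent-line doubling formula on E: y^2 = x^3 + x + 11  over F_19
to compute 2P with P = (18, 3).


Doubling: s = (3 x1^2 + a) / (2 y1)
s = (3*18^2 + 1) / (2*3) mod 19 = 7
x3 = s^2 - 2 x1 mod 19 = 7^2 - 2*18 = 13
y3 = s (x1 - x3) - y1 mod 19 = 7 * (18 - 13) - 3 = 13

2P = (13, 13)


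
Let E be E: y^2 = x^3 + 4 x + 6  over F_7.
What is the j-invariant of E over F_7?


Delta = -16(4 a^3 + 27 b^2) mod 7 = 1
-1728 * (4 a)^3 = -1728 * (4*4)^3 mod 7 = 1
j = 1 * 1^(-1) mod 7 = 1

j = 1 (mod 7)


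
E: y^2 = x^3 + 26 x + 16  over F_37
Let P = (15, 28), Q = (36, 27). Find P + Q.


P != Q, so use the chord formula.
s = (y2 - y1) / (x2 - x1) = (36) / (21) mod 37 = 7
x3 = s^2 - x1 - x2 mod 37 = 7^2 - 15 - 36 = 35
y3 = s (x1 - x3) - y1 mod 37 = 7 * (15 - 35) - 28 = 17

P + Q = (35, 17)


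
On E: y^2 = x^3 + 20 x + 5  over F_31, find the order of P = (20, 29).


Compute successive multiples of P until we hit O:
  1P = (20, 29)
  2P = (16, 22)
  3P = (0, 6)
  4P = (0, 25)
  5P = (16, 9)
  6P = (20, 2)
  7P = O

ord(P) = 7


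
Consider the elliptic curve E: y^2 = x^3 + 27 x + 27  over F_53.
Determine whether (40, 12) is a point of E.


Check whether y^2 = x^3 + 27 x + 27 (mod 53) for (x, y) = (40, 12).
LHS: y^2 = 12^2 mod 53 = 38
RHS: x^3 + 27 x + 27 = 40^3 + 27*40 + 27 mod 53 = 23
LHS != RHS

No, not on the curve


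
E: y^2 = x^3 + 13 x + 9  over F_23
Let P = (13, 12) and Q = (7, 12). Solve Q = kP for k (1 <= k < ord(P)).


Enumerate multiples of P until we hit Q = (7, 12):
  1P = (13, 12)
  2P = (9, 21)
  3P = (19, 13)
  4P = (7, 12)
Match found at i = 4.

k = 4


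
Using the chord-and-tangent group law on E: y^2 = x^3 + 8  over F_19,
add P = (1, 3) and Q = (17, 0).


P != Q, so use the chord formula.
s = (y2 - y1) / (x2 - x1) = (16) / (16) mod 19 = 1
x3 = s^2 - x1 - x2 mod 19 = 1^2 - 1 - 17 = 2
y3 = s (x1 - x3) - y1 mod 19 = 1 * (1 - 2) - 3 = 15

P + Q = (2, 15)


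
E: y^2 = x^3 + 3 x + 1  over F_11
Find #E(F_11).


For each x in F_11, count y with y^2 = x^3 + 3 x + 1 mod 11:
  x = 0: RHS = 1, y in [1, 10]  -> 2 point(s)
  x = 1: RHS = 5, y in [4, 7]  -> 2 point(s)
  x = 2: RHS = 4, y in [2, 9]  -> 2 point(s)
  x = 3: RHS = 4, y in [2, 9]  -> 2 point(s)
  x = 4: RHS = 0, y in [0]  -> 1 point(s)
  x = 5: RHS = 9, y in [3, 8]  -> 2 point(s)
  x = 6: RHS = 4, y in [2, 9]  -> 2 point(s)
  x = 8: RHS = 9, y in [3, 8]  -> 2 point(s)
  x = 9: RHS = 9, y in [3, 8]  -> 2 point(s)
Affine points: 17. Add the point at infinity: total = 18.

#E(F_11) = 18


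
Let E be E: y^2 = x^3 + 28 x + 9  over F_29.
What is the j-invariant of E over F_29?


Delta = -16(4 a^3 + 27 b^2) mod 29 = 17
-1728 * (4 a)^3 = -1728 * (4*28)^3 mod 29 = 15
j = 15 * 17^(-1) mod 29 = 6

j = 6 (mod 29)


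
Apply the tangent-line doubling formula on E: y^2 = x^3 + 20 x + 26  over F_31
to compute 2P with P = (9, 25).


Doubling: s = (3 x1^2 + a) / (2 y1)
s = (3*9^2 + 20) / (2*25) mod 31 = 22
x3 = s^2 - 2 x1 mod 31 = 22^2 - 2*9 = 1
y3 = s (x1 - x3) - y1 mod 31 = 22 * (9 - 1) - 25 = 27

2P = (1, 27)


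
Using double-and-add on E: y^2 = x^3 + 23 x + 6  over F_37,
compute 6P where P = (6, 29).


k = 6 = 110_2 (binary, LSB first: 011)
Double-and-add from P = (6, 29):
  bit 0 = 0: acc unchanged = O
  bit 1 = 1: acc = O + (15, 10) = (15, 10)
  bit 2 = 1: acc = (15, 10) + (14, 36) = (18, 31)

6P = (18, 31)


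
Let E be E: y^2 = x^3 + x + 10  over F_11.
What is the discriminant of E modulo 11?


4 a^3 + 27 b^2 = 4*1^3 + 27*10^2 = 4 + 2700 = 2704
Delta = -16 * (2704) = -43264
Delta mod 11 = 10

Delta = 10 (mod 11)


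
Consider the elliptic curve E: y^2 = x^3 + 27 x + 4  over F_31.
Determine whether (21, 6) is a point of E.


Check whether y^2 = x^3 + 27 x + 4 (mod 31) for (x, y) = (21, 6).
LHS: y^2 = 6^2 mod 31 = 5
RHS: x^3 + 27 x + 4 = 21^3 + 27*21 + 4 mod 31 = 5
LHS = RHS

Yes, on the curve


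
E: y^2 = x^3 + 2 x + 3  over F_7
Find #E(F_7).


For each x in F_7, count y with y^2 = x^3 + 2 x + 3 mod 7:
  x = 2: RHS = 1, y in [1, 6]  -> 2 point(s)
  x = 3: RHS = 1, y in [1, 6]  -> 2 point(s)
  x = 6: RHS = 0, y in [0]  -> 1 point(s)
Affine points: 5. Add the point at infinity: total = 6.

#E(F_7) = 6


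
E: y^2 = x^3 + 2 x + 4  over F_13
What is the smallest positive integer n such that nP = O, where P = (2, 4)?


Compute successive multiples of P until we hit O:
  1P = (2, 4)
  2P = (8, 5)
  3P = (7, 6)
  4P = (0, 2)
  5P = (12, 12)
  6P = (9, 6)
  7P = (5, 10)
  8P = (10, 6)
  ... (continuing to 17P)
  17P = O

ord(P) = 17


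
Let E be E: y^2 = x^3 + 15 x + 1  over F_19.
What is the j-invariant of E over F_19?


Delta = -16(4 a^3 + 27 b^2) mod 19 = 16
-1728 * (4 a)^3 = -1728 * (4*15)^3 mod 19 = 8
j = 8 * 16^(-1) mod 19 = 10

j = 10 (mod 19)


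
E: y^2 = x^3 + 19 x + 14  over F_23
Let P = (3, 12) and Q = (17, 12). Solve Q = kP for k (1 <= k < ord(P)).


Enumerate multiples of P until we hit Q = (17, 12):
  1P = (3, 12)
  2P = (17, 11)
  3P = (5, 21)
  4P = (18, 1)
  5P = (10, 10)
  6P = (19, 9)
  7P = (4, 4)
  8P = (11, 6)
  9P = (11, 17)
  10P = (4, 19)
  11P = (19, 14)
  12P = (10, 13)
  13P = (18, 22)
  14P = (5, 2)
  15P = (17, 12)
Match found at i = 15.

k = 15


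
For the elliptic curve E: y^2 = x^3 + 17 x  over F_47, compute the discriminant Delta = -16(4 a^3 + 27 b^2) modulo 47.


4 a^3 + 27 b^2 = 4*17^3 + 27*0^2 = 19652 + 0 = 19652
Delta = -16 * (19652) = -314432
Delta mod 47 = 45

Delta = 45 (mod 47)


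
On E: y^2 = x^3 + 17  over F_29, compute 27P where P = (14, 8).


k = 27 = 11011_2 (binary, LSB first: 11011)
Double-and-add from P = (14, 8):
  bit 0 = 1: acc = O + (14, 8) = (14, 8)
  bit 1 = 1: acc = (14, 8) + (23, 2) = (15, 12)
  bit 2 = 0: acc unchanged = (15, 12)
  bit 3 = 1: acc = (15, 12) + (22, 15) = (20, 19)
  bit 4 = 1: acc = (20, 19) + (18, 22) = (15, 17)

27P = (15, 17)


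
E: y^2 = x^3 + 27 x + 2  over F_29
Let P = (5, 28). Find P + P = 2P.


Doubling: s = (3 x1^2 + a) / (2 y1)
s = (3*5^2 + 27) / (2*28) mod 29 = 7
x3 = s^2 - 2 x1 mod 29 = 7^2 - 2*5 = 10
y3 = s (x1 - x3) - y1 mod 29 = 7 * (5 - 10) - 28 = 24

2P = (10, 24)


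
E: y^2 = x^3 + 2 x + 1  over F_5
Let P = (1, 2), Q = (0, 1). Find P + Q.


P != Q, so use the chord formula.
s = (y2 - y1) / (x2 - x1) = (4) / (4) mod 5 = 1
x3 = s^2 - x1 - x2 mod 5 = 1^2 - 1 - 0 = 0
y3 = s (x1 - x3) - y1 mod 5 = 1 * (1 - 0) - 2 = 4

P + Q = (0, 4)


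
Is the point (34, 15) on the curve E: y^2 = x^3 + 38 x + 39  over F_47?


Check whether y^2 = x^3 + 38 x + 39 (mod 47) for (x, y) = (34, 15).
LHS: y^2 = 15^2 mod 47 = 37
RHS: x^3 + 38 x + 39 = 34^3 + 38*34 + 39 mod 47 = 27
LHS != RHS

No, not on the curve


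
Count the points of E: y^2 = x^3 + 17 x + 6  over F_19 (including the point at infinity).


For each x in F_19, count y with y^2 = x^3 + 17 x + 6 mod 19:
  x = 0: RHS = 6, y in [5, 14]  -> 2 point(s)
  x = 1: RHS = 5, y in [9, 10]  -> 2 point(s)
  x = 4: RHS = 5, y in [9, 10]  -> 2 point(s)
  x = 5: RHS = 7, y in [8, 11]  -> 2 point(s)
  x = 6: RHS = 1, y in [1, 18]  -> 2 point(s)
  x = 10: RHS = 17, y in [6, 13]  -> 2 point(s)
  x = 11: RHS = 4, y in [2, 17]  -> 2 point(s)
  x = 12: RHS = 0, y in [0]  -> 1 point(s)
  x = 13: RHS = 11, y in [7, 12]  -> 2 point(s)
  x = 14: RHS = 5, y in [9, 10]  -> 2 point(s)
  x = 15: RHS = 7, y in [8, 11]  -> 2 point(s)
  x = 16: RHS = 4, y in [2, 17]  -> 2 point(s)
  x = 18: RHS = 7, y in [8, 11]  -> 2 point(s)
Affine points: 25. Add the point at infinity: total = 26.

#E(F_19) = 26


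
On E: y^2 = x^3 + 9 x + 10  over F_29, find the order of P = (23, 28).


Compute successive multiples of P until we hit O:
  1P = (23, 28)
  2P = (5, 21)
  3P = (5, 8)
  4P = (23, 1)
  5P = O

ord(P) = 5


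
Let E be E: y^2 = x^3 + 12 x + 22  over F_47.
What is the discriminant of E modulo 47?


4 a^3 + 27 b^2 = 4*12^3 + 27*22^2 = 6912 + 13068 = 19980
Delta = -16 * (19980) = -319680
Delta mod 47 = 14

Delta = 14 (mod 47)


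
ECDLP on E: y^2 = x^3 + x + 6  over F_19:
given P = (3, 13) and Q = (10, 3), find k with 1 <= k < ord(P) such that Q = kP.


Enumerate multiples of P until we hit Q = (10, 3):
  1P = (3, 13)
  2P = (10, 16)
  3P = (12, 13)
  4P = (4, 6)
  5P = (4, 13)
  6P = (12, 6)
  7P = (10, 3)
Match found at i = 7.

k = 7


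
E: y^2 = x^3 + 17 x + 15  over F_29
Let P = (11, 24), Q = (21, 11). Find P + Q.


P != Q, so use the chord formula.
s = (y2 - y1) / (x2 - x1) = (16) / (10) mod 29 = 19
x3 = s^2 - x1 - x2 mod 29 = 19^2 - 11 - 21 = 10
y3 = s (x1 - x3) - y1 mod 29 = 19 * (11 - 10) - 24 = 24

P + Q = (10, 24)


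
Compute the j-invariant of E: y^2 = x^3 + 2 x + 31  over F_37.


Delta = -16(4 a^3 + 27 b^2) mod 37 = 31
-1728 * (4 a)^3 = -1728 * (4*2)^3 mod 37 = 8
j = 8 * 31^(-1) mod 37 = 11

j = 11 (mod 37)


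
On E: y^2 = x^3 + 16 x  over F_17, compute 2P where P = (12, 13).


Doubling: s = (3 x1^2 + a) / (2 y1)
s = (3*12^2 + 16) / (2*13) mod 17 = 12
x3 = s^2 - 2 x1 mod 17 = 12^2 - 2*12 = 1
y3 = s (x1 - x3) - y1 mod 17 = 12 * (12 - 1) - 13 = 0

2P = (1, 0)


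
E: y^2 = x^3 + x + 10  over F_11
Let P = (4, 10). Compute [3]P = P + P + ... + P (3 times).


k = 3 = 11_2 (binary, LSB first: 11)
Double-and-add from P = (4, 10):
  bit 0 = 1: acc = O + (4, 10) = (4, 10)
  bit 1 = 1: acc = (4, 10) + (1, 10) = (6, 1)

3P = (6, 1)


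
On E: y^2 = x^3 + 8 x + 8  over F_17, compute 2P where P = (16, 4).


Doubling: s = (3 x1^2 + a) / (2 y1)
s = (3*16^2 + 8) / (2*4) mod 17 = 12
x3 = s^2 - 2 x1 mod 17 = 12^2 - 2*16 = 10
y3 = s (x1 - x3) - y1 mod 17 = 12 * (16 - 10) - 4 = 0

2P = (10, 0)


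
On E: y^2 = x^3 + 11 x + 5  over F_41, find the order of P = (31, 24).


Compute successive multiples of P until we hit O:
  1P = (31, 24)
  2P = (10, 7)
  3P = (8, 20)
  4P = (39, 37)
  5P = (14, 19)
  6P = (29, 20)
  7P = (26, 27)
  8P = (27, 31)
  ... (continuing to 24P)
  24P = O

ord(P) = 24


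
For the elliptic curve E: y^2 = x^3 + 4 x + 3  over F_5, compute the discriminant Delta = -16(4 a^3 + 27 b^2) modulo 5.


4 a^3 + 27 b^2 = 4*4^3 + 27*3^2 = 256 + 243 = 499
Delta = -16 * (499) = -7984
Delta mod 5 = 1

Delta = 1 (mod 5)


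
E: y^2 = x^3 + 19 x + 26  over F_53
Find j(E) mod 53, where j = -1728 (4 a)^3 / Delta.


Delta = -16(4 a^3 + 27 b^2) mod 53 = 21
-1728 * (4 a)^3 = -1728 * (4*19)^3 mod 53 = 47
j = 47 * 21^(-1) mod 53 = 30

j = 30 (mod 53)


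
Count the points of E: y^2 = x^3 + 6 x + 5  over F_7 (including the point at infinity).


For each x in F_7, count y with y^2 = x^3 + 6 x + 5 mod 7:
  x = 2: RHS = 4, y in [2, 5]  -> 2 point(s)
  x = 3: RHS = 1, y in [1, 6]  -> 2 point(s)
  x = 4: RHS = 2, y in [3, 4]  -> 2 point(s)
Affine points: 6. Add the point at infinity: total = 7.

#E(F_7) = 7


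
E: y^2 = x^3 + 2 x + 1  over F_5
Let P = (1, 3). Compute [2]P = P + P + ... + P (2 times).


k = 2 = 10_2 (binary, LSB first: 01)
Double-and-add from P = (1, 3):
  bit 0 = 0: acc unchanged = O
  bit 1 = 1: acc = O + (3, 2) = (3, 2)

2P = (3, 2)


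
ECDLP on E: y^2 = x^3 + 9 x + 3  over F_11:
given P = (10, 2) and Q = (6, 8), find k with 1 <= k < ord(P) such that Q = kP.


Enumerate multiples of P until we hit Q = (6, 8):
  1P = (10, 2)
  2P = (0, 6)
  3P = (6, 3)
  4P = (4, 2)
  5P = (8, 9)
  6P = (8, 2)
  7P = (4, 9)
  8P = (6, 8)
Match found at i = 8.

k = 8


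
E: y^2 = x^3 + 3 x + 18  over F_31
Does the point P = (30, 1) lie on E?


Check whether y^2 = x^3 + 3 x + 18 (mod 31) for (x, y) = (30, 1).
LHS: y^2 = 1^2 mod 31 = 1
RHS: x^3 + 3 x + 18 = 30^3 + 3*30 + 18 mod 31 = 14
LHS != RHS

No, not on the curve


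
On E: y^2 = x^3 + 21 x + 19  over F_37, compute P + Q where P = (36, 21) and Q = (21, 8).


P != Q, so use the chord formula.
s = (y2 - y1) / (x2 - x1) = (24) / (22) mod 37 = 28
x3 = s^2 - x1 - x2 mod 37 = 28^2 - 36 - 21 = 24
y3 = s (x1 - x3) - y1 mod 37 = 28 * (36 - 24) - 21 = 19

P + Q = (24, 19)


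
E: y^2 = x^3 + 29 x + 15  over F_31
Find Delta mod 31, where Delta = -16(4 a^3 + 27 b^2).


4 a^3 + 27 b^2 = 4*29^3 + 27*15^2 = 97556 + 6075 = 103631
Delta = -16 * (103631) = -1658096
Delta mod 31 = 1

Delta = 1 (mod 31)


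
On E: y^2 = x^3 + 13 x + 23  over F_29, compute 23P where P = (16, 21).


k = 23 = 10111_2 (binary, LSB first: 11101)
Double-and-add from P = (16, 21):
  bit 0 = 1: acc = O + (16, 21) = (16, 21)
  bit 1 = 1: acc = (16, 21) + (2, 17) = (17, 16)
  bit 2 = 1: acc = (17, 16) + (21, 4) = (0, 20)
  bit 3 = 0: acc unchanged = (0, 20)
  bit 4 = 1: acc = (0, 20) + (8, 1) = (28, 3)

23P = (28, 3)


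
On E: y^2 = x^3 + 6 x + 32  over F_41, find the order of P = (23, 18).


Compute successive multiples of P until we hit O:
  1P = (23, 18)
  2P = (3, 6)
  3P = (17, 2)
  4P = (40, 5)
  5P = (1, 11)
  6P = (16, 1)
  7P = (33, 28)
  8P = (27, 19)
  ... (continuing to 32P)
  32P = O

ord(P) = 32


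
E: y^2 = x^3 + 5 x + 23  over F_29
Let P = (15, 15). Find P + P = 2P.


Doubling: s = (3 x1^2 + a) / (2 y1)
s = (3*15^2 + 5) / (2*15) mod 29 = 13
x3 = s^2 - 2 x1 mod 29 = 13^2 - 2*15 = 23
y3 = s (x1 - x3) - y1 mod 29 = 13 * (15 - 23) - 15 = 26

2P = (23, 26)


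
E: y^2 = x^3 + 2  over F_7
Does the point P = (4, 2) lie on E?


Check whether y^2 = x^3 + 0 x + 2 (mod 7) for (x, y) = (4, 2).
LHS: y^2 = 2^2 mod 7 = 4
RHS: x^3 + 0 x + 2 = 4^3 + 0*4 + 2 mod 7 = 3
LHS != RHS

No, not on the curve


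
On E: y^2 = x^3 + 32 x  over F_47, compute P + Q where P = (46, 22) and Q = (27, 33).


P != Q, so use the chord formula.
s = (y2 - y1) / (x2 - x1) = (11) / (28) mod 47 = 39
x3 = s^2 - x1 - x2 mod 47 = 39^2 - 46 - 27 = 38
y3 = s (x1 - x3) - y1 mod 47 = 39 * (46 - 38) - 22 = 8

P + Q = (38, 8)


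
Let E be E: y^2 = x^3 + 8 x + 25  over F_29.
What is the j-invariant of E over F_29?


Delta = -16(4 a^3 + 27 b^2) mod 29 = 21
-1728 * (4 a)^3 = -1728 * (4*8)^3 mod 29 = 5
j = 5 * 21^(-1) mod 29 = 3

j = 3 (mod 29)


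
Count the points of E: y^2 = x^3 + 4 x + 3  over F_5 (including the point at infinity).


For each x in F_5, count y with y^2 = x^3 + 4 x + 3 mod 5:
  x = 2: RHS = 4, y in [2, 3]  -> 2 point(s)
Affine points: 2. Add the point at infinity: total = 3.

#E(F_5) = 3


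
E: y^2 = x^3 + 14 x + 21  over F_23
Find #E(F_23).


For each x in F_23, count y with y^2 = x^3 + 14 x + 21 mod 23:
  x = 1: RHS = 13, y in [6, 17]  -> 2 point(s)
  x = 4: RHS = 3, y in [7, 16]  -> 2 point(s)
  x = 5: RHS = 9, y in [3, 20]  -> 2 point(s)
  x = 7: RHS = 2, y in [5, 18]  -> 2 point(s)
  x = 8: RHS = 1, y in [1, 22]  -> 2 point(s)
  x = 9: RHS = 2, y in [5, 18]  -> 2 point(s)
  x = 12: RHS = 8, y in [10, 13]  -> 2 point(s)
  x = 13: RHS = 8, y in [10, 13]  -> 2 point(s)
  x = 15: RHS = 18, y in [8, 15]  -> 2 point(s)
  x = 19: RHS = 16, y in [4, 19]  -> 2 point(s)
  x = 21: RHS = 8, y in [10, 13]  -> 2 point(s)
  x = 22: RHS = 6, y in [11, 12]  -> 2 point(s)
Affine points: 24. Add the point at infinity: total = 25.

#E(F_23) = 25


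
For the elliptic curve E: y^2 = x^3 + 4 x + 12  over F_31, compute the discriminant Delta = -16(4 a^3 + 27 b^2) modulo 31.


4 a^3 + 27 b^2 = 4*4^3 + 27*12^2 = 256 + 3888 = 4144
Delta = -16 * (4144) = -66304
Delta mod 31 = 5

Delta = 5 (mod 31)


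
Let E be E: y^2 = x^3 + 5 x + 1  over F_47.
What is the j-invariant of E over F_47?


Delta = -16(4 a^3 + 27 b^2) mod 47 = 28
-1728 * (4 a)^3 = -1728 * (4*5)^3 mod 47 = 16
j = 16 * 28^(-1) mod 47 = 14

j = 14 (mod 47)


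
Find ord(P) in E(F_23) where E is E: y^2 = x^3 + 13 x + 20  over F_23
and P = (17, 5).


Compute successive multiples of P until we hit O:
  1P = (17, 5)
  2P = (5, 16)
  3P = (2, 10)
  4P = (22, 12)
  5P = (20, 0)
  6P = (22, 11)
  7P = (2, 13)
  8P = (5, 7)
  ... (continuing to 10P)
  10P = O

ord(P) = 10


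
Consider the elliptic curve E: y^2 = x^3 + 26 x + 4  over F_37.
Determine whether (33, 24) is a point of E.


Check whether y^2 = x^3 + 26 x + 4 (mod 37) for (x, y) = (33, 24).
LHS: y^2 = 24^2 mod 37 = 21
RHS: x^3 + 26 x + 4 = 33^3 + 26*33 + 4 mod 37 = 21
LHS = RHS

Yes, on the curve


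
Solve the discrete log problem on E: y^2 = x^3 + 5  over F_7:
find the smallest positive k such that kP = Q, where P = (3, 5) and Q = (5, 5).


Enumerate multiples of P until we hit Q = (5, 5):
  1P = (3, 5)
  2P = (5, 5)
Match found at i = 2.

k = 2


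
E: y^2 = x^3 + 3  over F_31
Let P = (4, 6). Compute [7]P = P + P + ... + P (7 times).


k = 7 = 111_2 (binary, LSB first: 111)
Double-and-add from P = (4, 6):
  bit 0 = 1: acc = O + (4, 6) = (4, 6)
  bit 1 = 1: acc = (4, 6) + (8, 9) = (6, 8)
  bit 2 = 1: acc = (6, 8) + (22, 7) = (7, 25)

7P = (7, 25)


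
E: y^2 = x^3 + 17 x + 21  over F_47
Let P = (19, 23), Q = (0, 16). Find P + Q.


P != Q, so use the chord formula.
s = (y2 - y1) / (x2 - x1) = (40) / (28) mod 47 = 35
x3 = s^2 - x1 - x2 mod 47 = 35^2 - 19 - 0 = 31
y3 = s (x1 - x3) - y1 mod 47 = 35 * (19 - 31) - 23 = 27

P + Q = (31, 27)


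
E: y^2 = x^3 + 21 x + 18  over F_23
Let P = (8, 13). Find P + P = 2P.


Doubling: s = (3 x1^2 + a) / (2 y1)
s = (3*8^2 + 21) / (2*13) mod 23 = 2
x3 = s^2 - 2 x1 mod 23 = 2^2 - 2*8 = 11
y3 = s (x1 - x3) - y1 mod 23 = 2 * (8 - 11) - 13 = 4

2P = (11, 4)


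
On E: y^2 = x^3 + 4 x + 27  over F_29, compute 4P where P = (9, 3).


k = 4 = 100_2 (binary, LSB first: 001)
Double-and-add from P = (9, 3):
  bit 0 = 0: acc unchanged = O
  bit 1 = 0: acc unchanged = O
  bit 2 = 1: acc = O + (25, 18) = (25, 18)

4P = (25, 18)


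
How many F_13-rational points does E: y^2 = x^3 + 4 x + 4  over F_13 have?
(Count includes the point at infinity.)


For each x in F_13, count y with y^2 = x^3 + 4 x + 4 mod 13:
  x = 0: RHS = 4, y in [2, 11]  -> 2 point(s)
  x = 1: RHS = 9, y in [3, 10]  -> 2 point(s)
  x = 3: RHS = 4, y in [2, 11]  -> 2 point(s)
  x = 6: RHS = 10, y in [6, 7]  -> 2 point(s)
  x = 10: RHS = 4, y in [2, 11]  -> 2 point(s)
  x = 11: RHS = 1, y in [1, 12]  -> 2 point(s)
  x = 12: RHS = 12, y in [5, 8]  -> 2 point(s)
Affine points: 14. Add the point at infinity: total = 15.

#E(F_13) = 15


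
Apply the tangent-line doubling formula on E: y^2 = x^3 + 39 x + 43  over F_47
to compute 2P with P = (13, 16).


Doubling: s = (3 x1^2 + a) / (2 y1)
s = (3*13^2 + 39) / (2*16) mod 47 = 20
x3 = s^2 - 2 x1 mod 47 = 20^2 - 2*13 = 45
y3 = s (x1 - x3) - y1 mod 47 = 20 * (13 - 45) - 16 = 2

2P = (45, 2)


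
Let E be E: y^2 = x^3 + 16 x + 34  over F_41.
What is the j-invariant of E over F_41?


Delta = -16(4 a^3 + 27 b^2) mod 41 = 39
-1728 * (4 a)^3 = -1728 * (4*16)^3 mod 41 = 19
j = 19 * 39^(-1) mod 41 = 11

j = 11 (mod 41)


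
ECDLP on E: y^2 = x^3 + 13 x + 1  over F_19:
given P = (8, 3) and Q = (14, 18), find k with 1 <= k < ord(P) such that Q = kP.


Enumerate multiples of P until we hit Q = (14, 18):
  1P = (8, 3)
  2P = (14, 1)
  3P = (14, 18)
Match found at i = 3.

k = 3


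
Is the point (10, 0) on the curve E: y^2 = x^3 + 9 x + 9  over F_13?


Check whether y^2 = x^3 + 9 x + 9 (mod 13) for (x, y) = (10, 0).
LHS: y^2 = 0^2 mod 13 = 0
RHS: x^3 + 9 x + 9 = 10^3 + 9*10 + 9 mod 13 = 7
LHS != RHS

No, not on the curve


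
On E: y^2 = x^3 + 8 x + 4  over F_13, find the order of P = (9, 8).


Compute successive multiples of P until we hit O:
  1P = (9, 8)
  2P = (4, 3)
  3P = (1, 0)
  4P = (4, 10)
  5P = (9, 5)
  6P = O

ord(P) = 6


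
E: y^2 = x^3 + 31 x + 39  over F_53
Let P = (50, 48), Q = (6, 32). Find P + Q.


P != Q, so use the chord formula.
s = (y2 - y1) / (x2 - x1) = (37) / (9) mod 53 = 10
x3 = s^2 - x1 - x2 mod 53 = 10^2 - 50 - 6 = 44
y3 = s (x1 - x3) - y1 mod 53 = 10 * (50 - 44) - 48 = 12

P + Q = (44, 12)


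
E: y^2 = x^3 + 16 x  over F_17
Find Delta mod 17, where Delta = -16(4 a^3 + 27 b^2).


4 a^3 + 27 b^2 = 4*16^3 + 27*0^2 = 16384 + 0 = 16384
Delta = -16 * (16384) = -262144
Delta mod 17 = 13

Delta = 13 (mod 17)


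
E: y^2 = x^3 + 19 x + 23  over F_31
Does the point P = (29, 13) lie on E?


Check whether y^2 = x^3 + 19 x + 23 (mod 31) for (x, y) = (29, 13).
LHS: y^2 = 13^2 mod 31 = 14
RHS: x^3 + 19 x + 23 = 29^3 + 19*29 + 23 mod 31 = 8
LHS != RHS

No, not on the curve


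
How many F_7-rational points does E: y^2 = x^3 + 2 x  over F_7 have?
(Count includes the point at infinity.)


For each x in F_7, count y with y^2 = x^3 + 2 x + 0 mod 7:
  x = 0: RHS = 0, y in [0]  -> 1 point(s)
  x = 4: RHS = 2, y in [3, 4]  -> 2 point(s)
  x = 5: RHS = 2, y in [3, 4]  -> 2 point(s)
  x = 6: RHS = 4, y in [2, 5]  -> 2 point(s)
Affine points: 7. Add the point at infinity: total = 8.

#E(F_7) = 8


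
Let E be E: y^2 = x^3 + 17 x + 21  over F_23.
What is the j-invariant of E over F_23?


Delta = -16(4 a^3 + 27 b^2) mod 23 = 21
-1728 * (4 a)^3 = -1728 * (4*17)^3 mod 23 = 3
j = 3 * 21^(-1) mod 23 = 10

j = 10 (mod 23)


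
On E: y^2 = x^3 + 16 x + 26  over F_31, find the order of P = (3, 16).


Compute successive multiples of P until we hit O:
  1P = (3, 16)
  2P = (14, 7)
  3P = (18, 16)
  4P = (10, 15)
  5P = (6, 11)
  6P = (11, 18)
  7P = (19, 11)
  8P = (16, 21)
  ... (continuing to 17P)
  17P = O

ord(P) = 17


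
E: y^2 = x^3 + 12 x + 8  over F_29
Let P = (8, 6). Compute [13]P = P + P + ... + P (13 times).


k = 13 = 1101_2 (binary, LSB first: 1011)
Double-and-add from P = (8, 6):
  bit 0 = 1: acc = O + (8, 6) = (8, 6)
  bit 1 = 0: acc unchanged = (8, 6)
  bit 2 = 1: acc = (8, 6) + (14, 22) = (27, 11)
  bit 3 = 1: acc = (27, 11) + (6, 8) = (12, 16)

13P = (12, 16)


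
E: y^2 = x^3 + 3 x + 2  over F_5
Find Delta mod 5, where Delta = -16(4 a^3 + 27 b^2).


4 a^3 + 27 b^2 = 4*3^3 + 27*2^2 = 108 + 108 = 216
Delta = -16 * (216) = -3456
Delta mod 5 = 4

Delta = 4 (mod 5)


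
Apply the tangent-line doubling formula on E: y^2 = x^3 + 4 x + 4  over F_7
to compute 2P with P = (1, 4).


Doubling: s = (3 x1^2 + a) / (2 y1)
s = (3*1^2 + 4) / (2*4) mod 7 = 0
x3 = s^2 - 2 x1 mod 7 = 0^2 - 2*1 = 5
y3 = s (x1 - x3) - y1 mod 7 = 0 * (1 - 5) - 4 = 3

2P = (5, 3)


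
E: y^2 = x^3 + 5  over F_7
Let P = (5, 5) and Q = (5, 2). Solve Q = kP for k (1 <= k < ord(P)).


Enumerate multiples of P until we hit Q = (5, 2):
  1P = (5, 5)
  2P = (6, 5)
  3P = (3, 2)
  4P = (3, 5)
  5P = (6, 2)
  6P = (5, 2)
Match found at i = 6.

k = 6


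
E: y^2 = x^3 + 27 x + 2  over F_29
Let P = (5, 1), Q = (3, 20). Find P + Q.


P != Q, so use the chord formula.
s = (y2 - y1) / (x2 - x1) = (19) / (27) mod 29 = 5
x3 = s^2 - x1 - x2 mod 29 = 5^2 - 5 - 3 = 17
y3 = s (x1 - x3) - y1 mod 29 = 5 * (5 - 17) - 1 = 26

P + Q = (17, 26)


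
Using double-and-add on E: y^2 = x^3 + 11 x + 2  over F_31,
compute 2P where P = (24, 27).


k = 2 = 10_2 (binary, LSB first: 01)
Double-and-add from P = (24, 27):
  bit 0 = 0: acc unchanged = O
  bit 1 = 1: acc = O + (3, 0) = (3, 0)

2P = (3, 0)


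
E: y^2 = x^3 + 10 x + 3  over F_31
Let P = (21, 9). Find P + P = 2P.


Doubling: s = (3 x1^2 + a) / (2 y1)
s = (3*21^2 + 10) / (2*9) mod 31 = 0
x3 = s^2 - 2 x1 mod 31 = 0^2 - 2*21 = 20
y3 = s (x1 - x3) - y1 mod 31 = 0 * (21 - 20) - 9 = 22

2P = (20, 22)


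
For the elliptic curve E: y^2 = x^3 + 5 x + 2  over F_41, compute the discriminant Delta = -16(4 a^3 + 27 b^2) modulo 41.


4 a^3 + 27 b^2 = 4*5^3 + 27*2^2 = 500 + 108 = 608
Delta = -16 * (608) = -9728
Delta mod 41 = 30

Delta = 30 (mod 41)


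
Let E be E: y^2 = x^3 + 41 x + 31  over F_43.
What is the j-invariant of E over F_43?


Delta = -16(4 a^3 + 27 b^2) mod 43 = 9
-1728 * (4 a)^3 = -1728 * (4*41)^3 mod 43 = 11
j = 11 * 9^(-1) mod 43 = 6

j = 6 (mod 43)


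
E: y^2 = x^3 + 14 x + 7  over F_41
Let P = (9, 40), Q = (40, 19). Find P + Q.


P != Q, so use the chord formula.
s = (y2 - y1) / (x2 - x1) = (20) / (31) mod 41 = 39
x3 = s^2 - x1 - x2 mod 41 = 39^2 - 9 - 40 = 37
y3 = s (x1 - x3) - y1 mod 41 = 39 * (9 - 37) - 40 = 16

P + Q = (37, 16)


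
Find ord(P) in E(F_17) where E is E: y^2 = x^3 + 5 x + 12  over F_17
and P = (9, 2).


Compute successive multiples of P until we hit O:
  1P = (9, 2)
  2P = (1, 1)
  3P = (11, 2)
  4P = (14, 15)
  5P = (13, 8)
  6P = (10, 5)
  7P = (7, 4)
  8P = (2, 8)
  ... (continuing to 21P)
  21P = O

ord(P) = 21


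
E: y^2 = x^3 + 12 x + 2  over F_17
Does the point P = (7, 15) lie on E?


Check whether y^2 = x^3 + 12 x + 2 (mod 17) for (x, y) = (7, 15).
LHS: y^2 = 15^2 mod 17 = 4
RHS: x^3 + 12 x + 2 = 7^3 + 12*7 + 2 mod 17 = 4
LHS = RHS

Yes, on the curve


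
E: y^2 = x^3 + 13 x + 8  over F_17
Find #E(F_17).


For each x in F_17, count y with y^2 = x^3 + 13 x + 8 mod 17:
  x = 0: RHS = 8, y in [5, 12]  -> 2 point(s)
  x = 2: RHS = 8, y in [5, 12]  -> 2 point(s)
  x = 6: RHS = 13, y in [8, 9]  -> 2 point(s)
  x = 7: RHS = 0, y in [0]  -> 1 point(s)
  x = 9: RHS = 4, y in [2, 15]  -> 2 point(s)
  x = 10: RHS = 16, y in [4, 13]  -> 2 point(s)
  x = 15: RHS = 8, y in [5, 12]  -> 2 point(s)
Affine points: 13. Add the point at infinity: total = 14.

#E(F_17) = 14


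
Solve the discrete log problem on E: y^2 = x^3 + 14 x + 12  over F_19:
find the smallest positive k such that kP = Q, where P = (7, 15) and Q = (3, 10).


Enumerate multiples of P until we hit Q = (3, 10):
  1P = (7, 15)
  2P = (3, 9)
  3P = (16, 0)
  4P = (3, 10)
Match found at i = 4.

k = 4


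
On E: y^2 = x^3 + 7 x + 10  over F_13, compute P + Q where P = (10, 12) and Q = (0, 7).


P != Q, so use the chord formula.
s = (y2 - y1) / (x2 - x1) = (8) / (3) mod 13 = 7
x3 = s^2 - x1 - x2 mod 13 = 7^2 - 10 - 0 = 0
y3 = s (x1 - x3) - y1 mod 13 = 7 * (10 - 0) - 12 = 6

P + Q = (0, 6)


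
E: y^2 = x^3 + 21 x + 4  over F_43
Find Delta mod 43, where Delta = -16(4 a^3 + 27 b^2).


4 a^3 + 27 b^2 = 4*21^3 + 27*4^2 = 37044 + 432 = 37476
Delta = -16 * (37476) = -599616
Delta mod 43 = 19

Delta = 19 (mod 43)


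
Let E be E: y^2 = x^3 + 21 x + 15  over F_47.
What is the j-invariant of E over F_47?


Delta = -16(4 a^3 + 27 b^2) mod 47 = 9
-1728 * (4 a)^3 = -1728 * (4*21)^3 mod 47 = 45
j = 45 * 9^(-1) mod 47 = 5

j = 5 (mod 47)


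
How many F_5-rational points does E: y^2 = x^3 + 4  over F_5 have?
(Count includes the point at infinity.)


For each x in F_5, count y with y^2 = x^3 + 0 x + 4 mod 5:
  x = 0: RHS = 4, y in [2, 3]  -> 2 point(s)
  x = 1: RHS = 0, y in [0]  -> 1 point(s)
  x = 3: RHS = 1, y in [1, 4]  -> 2 point(s)
Affine points: 5. Add the point at infinity: total = 6.

#E(F_5) = 6


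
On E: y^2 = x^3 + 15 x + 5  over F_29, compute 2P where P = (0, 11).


Doubling: s = (3 x1^2 + a) / (2 y1)
s = (3*0^2 + 15) / (2*11) mod 29 = 2
x3 = s^2 - 2 x1 mod 29 = 2^2 - 2*0 = 4
y3 = s (x1 - x3) - y1 mod 29 = 2 * (0 - 4) - 11 = 10

2P = (4, 10)


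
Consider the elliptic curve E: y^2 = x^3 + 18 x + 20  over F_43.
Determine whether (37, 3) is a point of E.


Check whether y^2 = x^3 + 18 x + 20 (mod 43) for (x, y) = (37, 3).
LHS: y^2 = 3^2 mod 43 = 9
RHS: x^3 + 18 x + 20 = 37^3 + 18*37 + 20 mod 43 = 40
LHS != RHS

No, not on the curve


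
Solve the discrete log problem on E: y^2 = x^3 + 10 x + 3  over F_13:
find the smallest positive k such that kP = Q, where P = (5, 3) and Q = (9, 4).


Enumerate multiples of P until we hit Q = (9, 4):
  1P = (5, 3)
  2P = (4, 9)
  3P = (1, 12)
  4P = (8, 7)
  5P = (9, 9)
  6P = (11, 1)
  7P = (0, 4)
  8P = (7, 0)
  9P = (0, 9)
  10P = (11, 12)
  11P = (9, 4)
Match found at i = 11.

k = 11


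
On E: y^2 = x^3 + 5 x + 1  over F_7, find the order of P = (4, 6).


Compute successive multiples of P until we hit O:
  1P = (4, 6)
  2P = (3, 6)
  3P = (0, 1)
  4P = (5, 5)
  5P = (6, 3)
  6P = (1, 0)
  7P = (6, 4)
  8P = (5, 2)
  ... (continuing to 12P)
  12P = O

ord(P) = 12


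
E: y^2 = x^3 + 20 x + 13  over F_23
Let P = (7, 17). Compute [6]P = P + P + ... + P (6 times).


k = 6 = 110_2 (binary, LSB first: 011)
Double-and-add from P = (7, 17):
  bit 0 = 0: acc unchanged = O
  bit 1 = 1: acc = O + (15, 10) = (15, 10)
  bit 2 = 1: acc = (15, 10) + (6, 21) = (14, 22)

6P = (14, 22)


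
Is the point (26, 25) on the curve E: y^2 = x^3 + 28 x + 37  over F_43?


Check whether y^2 = x^3 + 28 x + 37 (mod 43) for (x, y) = (26, 25).
LHS: y^2 = 25^2 mod 43 = 23
RHS: x^3 + 28 x + 37 = 26^3 + 28*26 + 37 mod 43 = 23
LHS = RHS

Yes, on the curve


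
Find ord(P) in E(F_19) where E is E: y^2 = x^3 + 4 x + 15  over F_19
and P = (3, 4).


Compute successive multiples of P until we hit O:
  1P = (3, 4)
  2P = (1, 18)
  3P = (7, 5)
  4P = (15, 12)
  5P = (12, 9)
  6P = (9, 18)
  7P = (4, 0)
  8P = (9, 1)
  ... (continuing to 14P)
  14P = O

ord(P) = 14


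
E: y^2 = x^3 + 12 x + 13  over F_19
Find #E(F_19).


For each x in F_19, count y with y^2 = x^3 + 12 x + 13 mod 19:
  x = 1: RHS = 7, y in [8, 11]  -> 2 point(s)
  x = 2: RHS = 7, y in [8, 11]  -> 2 point(s)
  x = 3: RHS = 0, y in [0]  -> 1 point(s)
  x = 4: RHS = 11, y in [7, 12]  -> 2 point(s)
  x = 6: RHS = 16, y in [4, 15]  -> 2 point(s)
  x = 12: RHS = 4, y in [2, 17]  -> 2 point(s)
  x = 16: RHS = 7, y in [8, 11]  -> 2 point(s)
  x = 17: RHS = 0, y in [0]  -> 1 point(s)
  x = 18: RHS = 0, y in [0]  -> 1 point(s)
Affine points: 15. Add the point at infinity: total = 16.

#E(F_19) = 16


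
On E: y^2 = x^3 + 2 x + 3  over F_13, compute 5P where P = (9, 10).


k = 5 = 101_2 (binary, LSB first: 101)
Double-and-add from P = (9, 10):
  bit 0 = 1: acc = O + (9, 10) = (9, 10)
  bit 1 = 0: acc unchanged = (9, 10)
  bit 2 = 1: acc = (9, 10) + (0, 9) = (0, 4)

5P = (0, 4)


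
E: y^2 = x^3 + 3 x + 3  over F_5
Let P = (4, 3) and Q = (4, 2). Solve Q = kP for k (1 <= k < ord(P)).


Enumerate multiples of P until we hit Q = (4, 2):
  1P = (4, 3)
  2P = (3, 3)
  3P = (3, 2)
  4P = (4, 2)
Match found at i = 4.

k = 4
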